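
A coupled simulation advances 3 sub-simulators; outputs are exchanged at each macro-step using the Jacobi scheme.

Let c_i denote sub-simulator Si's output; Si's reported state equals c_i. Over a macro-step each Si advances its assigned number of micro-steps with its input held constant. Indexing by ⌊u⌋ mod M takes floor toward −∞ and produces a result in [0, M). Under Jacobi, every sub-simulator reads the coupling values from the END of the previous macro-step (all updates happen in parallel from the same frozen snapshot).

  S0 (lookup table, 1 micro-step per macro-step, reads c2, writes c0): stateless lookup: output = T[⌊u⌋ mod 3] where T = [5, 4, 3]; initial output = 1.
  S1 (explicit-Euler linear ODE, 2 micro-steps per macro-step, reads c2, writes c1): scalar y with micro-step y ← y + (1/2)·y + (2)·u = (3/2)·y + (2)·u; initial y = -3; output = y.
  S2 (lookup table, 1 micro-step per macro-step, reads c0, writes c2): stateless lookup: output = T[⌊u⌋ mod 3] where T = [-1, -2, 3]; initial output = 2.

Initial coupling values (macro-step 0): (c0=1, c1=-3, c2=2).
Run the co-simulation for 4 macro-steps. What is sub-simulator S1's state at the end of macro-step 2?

S1 state at macro-step 2 = -43/16

macro 1: S0 reads c2=2 → after 1×micro: 3; S1 reads c2=2 → after 2×micro: 13/4; S2 reads c0=1 → after 1×micro: -2 ⇒ (c0=3, c1=13/4, c2=-2)
macro 2: S0 reads c2=-2 → after 1×micro: 4; S1 reads c2=-2 → after 2×micro: -43/16; S2 reads c0=3 → after 1×micro: -1 ⇒ (c0=4, c1=-43/16, c2=-1)
macro 3: S0 reads c2=-1 → after 1×micro: 3; S1 reads c2=-1 → after 2×micro: -707/64; S2 reads c0=4 → after 1×micro: -2 ⇒ (c0=3, c1=-707/64, c2=-2)
macro 4: S0 reads c2=-2 → after 1×micro: 4; S1 reads c2=-2 → after 2×micro: -8923/256; S2 reads c0=3 → after 1×micro: -1 ⇒ (c0=4, c1=-8923/256, c2=-1)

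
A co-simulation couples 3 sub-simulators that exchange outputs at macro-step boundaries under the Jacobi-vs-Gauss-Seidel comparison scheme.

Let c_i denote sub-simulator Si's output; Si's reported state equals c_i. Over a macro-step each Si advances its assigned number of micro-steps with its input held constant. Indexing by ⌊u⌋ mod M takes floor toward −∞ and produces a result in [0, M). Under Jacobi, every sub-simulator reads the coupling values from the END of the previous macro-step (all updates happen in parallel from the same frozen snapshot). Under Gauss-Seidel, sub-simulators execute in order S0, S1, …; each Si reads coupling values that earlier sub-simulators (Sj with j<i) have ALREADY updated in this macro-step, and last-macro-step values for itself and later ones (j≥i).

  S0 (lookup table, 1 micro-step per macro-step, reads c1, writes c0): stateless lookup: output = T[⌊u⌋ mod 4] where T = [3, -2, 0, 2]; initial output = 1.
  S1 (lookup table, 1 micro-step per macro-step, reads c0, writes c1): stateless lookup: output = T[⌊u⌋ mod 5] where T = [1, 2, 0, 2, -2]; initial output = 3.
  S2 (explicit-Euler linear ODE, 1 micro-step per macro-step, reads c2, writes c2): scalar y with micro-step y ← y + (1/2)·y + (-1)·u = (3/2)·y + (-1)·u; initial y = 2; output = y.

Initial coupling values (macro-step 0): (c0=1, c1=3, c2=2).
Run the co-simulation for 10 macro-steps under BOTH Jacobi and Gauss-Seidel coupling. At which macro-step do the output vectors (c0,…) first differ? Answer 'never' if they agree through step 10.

[Jacobi] macro 1: S0 reads c1=3 → after 1×micro: 2; S1 reads c0=1 → after 1×micro: 2; S2 reads c2=2 → after 1×micro: 1 ⇒ (c0=2, c1=2, c2=1)
[Jacobi] macro 2: S0 reads c1=2 → after 1×micro: 0; S1 reads c0=2 → after 1×micro: 0; S2 reads c2=1 → after 1×micro: 1/2 ⇒ (c0=0, c1=0, c2=1/2)
[Jacobi] macro 3: S0 reads c1=0 → after 1×micro: 3; S1 reads c0=0 → after 1×micro: 1; S2 reads c2=1/2 → after 1×micro: 1/4 ⇒ (c0=3, c1=1, c2=1/4)
[Jacobi] macro 4: S0 reads c1=1 → after 1×micro: -2; S1 reads c0=3 → after 1×micro: 2; S2 reads c2=1/4 → after 1×micro: 1/8 ⇒ (c0=-2, c1=2, c2=1/8)
[Jacobi] macro 5: S0 reads c1=2 → after 1×micro: 0; S1 reads c0=-2 → after 1×micro: 2; S2 reads c2=1/8 → after 1×micro: 1/16 ⇒ (c0=0, c1=2, c2=1/16)
[Jacobi] macro 6: S0 reads c1=2 → after 1×micro: 0; S1 reads c0=0 → after 1×micro: 1; S2 reads c2=1/16 → after 1×micro: 1/32 ⇒ (c0=0, c1=1, c2=1/32)
[Jacobi] macro 7: S0 reads c1=1 → after 1×micro: -2; S1 reads c0=0 → after 1×micro: 1; S2 reads c2=1/32 → after 1×micro: 1/64 ⇒ (c0=-2, c1=1, c2=1/64)
[Jacobi] macro 8: S0 reads c1=1 → after 1×micro: -2; S1 reads c0=-2 → after 1×micro: 2; S2 reads c2=1/64 → after 1×micro: 1/128 ⇒ (c0=-2, c1=2, c2=1/128)
[Jacobi] macro 9: S0 reads c1=2 → after 1×micro: 0; S1 reads c0=-2 → after 1×micro: 2; S2 reads c2=1/128 → after 1×micro: 1/256 ⇒ (c0=0, c1=2, c2=1/256)
[Jacobi] macro 10: S0 reads c1=2 → after 1×micro: 0; S1 reads c0=0 → after 1×micro: 1; S2 reads c2=1/256 → after 1×micro: 1/512 ⇒ (c0=0, c1=1, c2=1/512)
[Gauss-Seidel] macro 1: S0 reads c1=3 → after 1×micro: 2; S1 reads c0=2 → after 1×micro: 0; S2 reads c2=2 → after 1×micro: 1 ⇒ (c0=2, c1=0, c2=1)
[Gauss-Seidel] macro 2: S0 reads c1=0 → after 1×micro: 3; S1 reads c0=3 → after 1×micro: 2; S2 reads c2=1 → after 1×micro: 1/2 ⇒ (c0=3, c1=2, c2=1/2)
[Gauss-Seidel] macro 3: S0 reads c1=2 → after 1×micro: 0; S1 reads c0=0 → after 1×micro: 1; S2 reads c2=1/2 → after 1×micro: 1/4 ⇒ (c0=0, c1=1, c2=1/4)
[Gauss-Seidel] macro 4: S0 reads c1=1 → after 1×micro: -2; S1 reads c0=-2 → after 1×micro: 2; S2 reads c2=1/4 → after 1×micro: 1/8 ⇒ (c0=-2, c1=2, c2=1/8)
[Gauss-Seidel] macro 5: S0 reads c1=2 → after 1×micro: 0; S1 reads c0=0 → after 1×micro: 1; S2 reads c2=1/8 → after 1×micro: 1/16 ⇒ (c0=0, c1=1, c2=1/16)
[Gauss-Seidel] macro 6: S0 reads c1=1 → after 1×micro: -2; S1 reads c0=-2 → after 1×micro: 2; S2 reads c2=1/16 → after 1×micro: 1/32 ⇒ (c0=-2, c1=2, c2=1/32)
[Gauss-Seidel] macro 7: S0 reads c1=2 → after 1×micro: 0; S1 reads c0=0 → after 1×micro: 1; S2 reads c2=1/32 → after 1×micro: 1/64 ⇒ (c0=0, c1=1, c2=1/64)
[Gauss-Seidel] macro 8: S0 reads c1=1 → after 1×micro: -2; S1 reads c0=-2 → after 1×micro: 2; S2 reads c2=1/64 → after 1×micro: 1/128 ⇒ (c0=-2, c1=2, c2=1/128)
[Gauss-Seidel] macro 9: S0 reads c1=2 → after 1×micro: 0; S1 reads c0=0 → after 1×micro: 1; S2 reads c2=1/128 → after 1×micro: 1/256 ⇒ (c0=0, c1=1, c2=1/256)
[Gauss-Seidel] macro 10: S0 reads c1=1 → after 1×micro: -2; S1 reads c0=-2 → after 1×micro: 2; S2 reads c2=1/256 → after 1×micro: 1/512 ⇒ (c0=-2, c1=2, c2=1/512)

first divergence at macro-step: 1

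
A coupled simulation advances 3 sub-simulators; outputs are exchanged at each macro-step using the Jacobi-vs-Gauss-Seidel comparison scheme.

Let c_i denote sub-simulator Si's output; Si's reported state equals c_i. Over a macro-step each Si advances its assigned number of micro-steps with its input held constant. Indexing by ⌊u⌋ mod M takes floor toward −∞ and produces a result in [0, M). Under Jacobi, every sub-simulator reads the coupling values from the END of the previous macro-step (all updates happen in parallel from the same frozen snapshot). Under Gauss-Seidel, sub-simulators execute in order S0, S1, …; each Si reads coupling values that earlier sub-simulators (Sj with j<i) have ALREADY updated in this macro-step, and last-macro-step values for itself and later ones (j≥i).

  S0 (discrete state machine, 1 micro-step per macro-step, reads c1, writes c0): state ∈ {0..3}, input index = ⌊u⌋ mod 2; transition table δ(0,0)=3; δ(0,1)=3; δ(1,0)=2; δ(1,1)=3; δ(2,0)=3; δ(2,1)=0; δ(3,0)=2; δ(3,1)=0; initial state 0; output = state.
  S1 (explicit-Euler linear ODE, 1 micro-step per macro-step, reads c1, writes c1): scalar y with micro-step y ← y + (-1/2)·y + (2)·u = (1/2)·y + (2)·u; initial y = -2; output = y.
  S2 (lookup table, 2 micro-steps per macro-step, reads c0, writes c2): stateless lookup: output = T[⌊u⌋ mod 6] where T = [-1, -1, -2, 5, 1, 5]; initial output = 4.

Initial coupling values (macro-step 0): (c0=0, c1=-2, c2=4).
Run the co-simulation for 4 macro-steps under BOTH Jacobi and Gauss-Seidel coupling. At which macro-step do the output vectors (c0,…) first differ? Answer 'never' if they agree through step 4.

[Jacobi] macro 1: S0 reads c1=-2 → after 1×micro: 3; S1 reads c1=-2 → after 1×micro: -5; S2 reads c0=0 → after 2×micro: -1 ⇒ (c0=3, c1=-5, c2=-1)
[Jacobi] macro 2: S0 reads c1=-5 → after 1×micro: 0; S1 reads c1=-5 → after 1×micro: -25/2; S2 reads c0=3 → after 2×micro: 5 ⇒ (c0=0, c1=-25/2, c2=5)
[Jacobi] macro 3: S0 reads c1=-25/2 → after 1×micro: 3; S1 reads c1=-25/2 → after 1×micro: -125/4; S2 reads c0=0 → after 2×micro: -1 ⇒ (c0=3, c1=-125/4, c2=-1)
[Jacobi] macro 4: S0 reads c1=-125/4 → after 1×micro: 2; S1 reads c1=-125/4 → after 1×micro: -625/8; S2 reads c0=3 → after 2×micro: 5 ⇒ (c0=2, c1=-625/8, c2=5)
[Gauss-Seidel] macro 1: S0 reads c1=-2 → after 1×micro: 3; S1 reads c1=-2 → after 1×micro: -5; S2 reads c0=3 → after 2×micro: 5 ⇒ (c0=3, c1=-5, c2=5)
[Gauss-Seidel] macro 2: S0 reads c1=-5 → after 1×micro: 0; S1 reads c1=-5 → after 1×micro: -25/2; S2 reads c0=0 → after 2×micro: -1 ⇒ (c0=0, c1=-25/2, c2=-1)
[Gauss-Seidel] macro 3: S0 reads c1=-25/2 → after 1×micro: 3; S1 reads c1=-25/2 → after 1×micro: -125/4; S2 reads c0=3 → after 2×micro: 5 ⇒ (c0=3, c1=-125/4, c2=5)
[Gauss-Seidel] macro 4: S0 reads c1=-125/4 → after 1×micro: 2; S1 reads c1=-125/4 → after 1×micro: -625/8; S2 reads c0=2 → after 2×micro: -2 ⇒ (c0=2, c1=-625/8, c2=-2)

first divergence at macro-step: 1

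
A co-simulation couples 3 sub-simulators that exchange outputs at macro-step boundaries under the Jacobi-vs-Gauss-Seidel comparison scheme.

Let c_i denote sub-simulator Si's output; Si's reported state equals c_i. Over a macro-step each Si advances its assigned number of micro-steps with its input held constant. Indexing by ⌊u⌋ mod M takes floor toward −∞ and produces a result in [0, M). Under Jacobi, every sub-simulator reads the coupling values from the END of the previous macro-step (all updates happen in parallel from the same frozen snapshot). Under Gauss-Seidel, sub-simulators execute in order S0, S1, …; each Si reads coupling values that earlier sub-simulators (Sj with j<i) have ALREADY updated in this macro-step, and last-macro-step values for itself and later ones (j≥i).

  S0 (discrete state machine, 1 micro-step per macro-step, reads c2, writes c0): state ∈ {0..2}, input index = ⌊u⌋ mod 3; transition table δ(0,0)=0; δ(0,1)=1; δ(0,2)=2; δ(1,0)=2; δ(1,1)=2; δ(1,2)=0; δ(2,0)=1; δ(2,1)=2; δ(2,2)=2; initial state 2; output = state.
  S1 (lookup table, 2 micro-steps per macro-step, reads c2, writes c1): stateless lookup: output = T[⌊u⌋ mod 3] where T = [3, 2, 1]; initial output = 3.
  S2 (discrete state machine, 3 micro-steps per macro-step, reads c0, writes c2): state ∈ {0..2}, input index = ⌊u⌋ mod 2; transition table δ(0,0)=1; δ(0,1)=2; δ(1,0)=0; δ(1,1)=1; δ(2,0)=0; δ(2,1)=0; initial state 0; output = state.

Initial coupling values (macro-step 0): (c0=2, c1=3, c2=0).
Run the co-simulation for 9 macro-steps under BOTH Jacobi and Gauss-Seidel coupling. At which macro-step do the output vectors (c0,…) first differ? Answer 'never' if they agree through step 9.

first divergence at macro-step: 1

[Jacobi] macro 1: S0 reads c2=0 → after 1×micro: 1; S1 reads c2=0 → after 2×micro: 3; S2 reads c0=2 → after 3×micro: 1 ⇒ (c0=1, c1=3, c2=1)
[Jacobi] macro 2: S0 reads c2=1 → after 1×micro: 2; S1 reads c2=1 → after 2×micro: 2; S2 reads c0=1 → after 3×micro: 1 ⇒ (c0=2, c1=2, c2=1)
[Jacobi] macro 3: S0 reads c2=1 → after 1×micro: 2; S1 reads c2=1 → after 2×micro: 2; S2 reads c0=2 → after 3×micro: 0 ⇒ (c0=2, c1=2, c2=0)
[Jacobi] macro 4: S0 reads c2=0 → after 1×micro: 1; S1 reads c2=0 → after 2×micro: 3; S2 reads c0=2 → after 3×micro: 1 ⇒ (c0=1, c1=3, c2=1)
[Jacobi] macro 5: S0 reads c2=1 → after 1×micro: 2; S1 reads c2=1 → after 2×micro: 2; S2 reads c0=1 → after 3×micro: 1 ⇒ (c0=2, c1=2, c2=1)
[Jacobi] macro 6: S0 reads c2=1 → after 1×micro: 2; S1 reads c2=1 → after 2×micro: 2; S2 reads c0=2 → after 3×micro: 0 ⇒ (c0=2, c1=2, c2=0)
[Jacobi] macro 7: S0 reads c2=0 → after 1×micro: 1; S1 reads c2=0 → after 2×micro: 3; S2 reads c0=2 → after 3×micro: 1 ⇒ (c0=1, c1=3, c2=1)
[Jacobi] macro 8: S0 reads c2=1 → after 1×micro: 2; S1 reads c2=1 → after 2×micro: 2; S2 reads c0=1 → after 3×micro: 1 ⇒ (c0=2, c1=2, c2=1)
[Jacobi] macro 9: S0 reads c2=1 → after 1×micro: 2; S1 reads c2=1 → after 2×micro: 2; S2 reads c0=2 → after 3×micro: 0 ⇒ (c0=2, c1=2, c2=0)
[Gauss-Seidel] macro 1: S0 reads c2=0 → after 1×micro: 1; S1 reads c2=0 → after 2×micro: 3; S2 reads c0=1 → after 3×micro: 2 ⇒ (c0=1, c1=3, c2=2)
[Gauss-Seidel] macro 2: S0 reads c2=2 → after 1×micro: 0; S1 reads c2=2 → after 2×micro: 1; S2 reads c0=0 → after 3×micro: 0 ⇒ (c0=0, c1=1, c2=0)
[Gauss-Seidel] macro 3: S0 reads c2=0 → after 1×micro: 0; S1 reads c2=0 → after 2×micro: 3; S2 reads c0=0 → after 3×micro: 1 ⇒ (c0=0, c1=3, c2=1)
[Gauss-Seidel] macro 4: S0 reads c2=1 → after 1×micro: 1; S1 reads c2=1 → after 2×micro: 2; S2 reads c0=1 → after 3×micro: 1 ⇒ (c0=1, c1=2, c2=1)
[Gauss-Seidel] macro 5: S0 reads c2=1 → after 1×micro: 2; S1 reads c2=1 → after 2×micro: 2; S2 reads c0=2 → after 3×micro: 0 ⇒ (c0=2, c1=2, c2=0)
[Gauss-Seidel] macro 6: S0 reads c2=0 → after 1×micro: 1; S1 reads c2=0 → after 2×micro: 3; S2 reads c0=1 → after 3×micro: 2 ⇒ (c0=1, c1=3, c2=2)
[Gauss-Seidel] macro 7: S0 reads c2=2 → after 1×micro: 0; S1 reads c2=2 → after 2×micro: 1; S2 reads c0=0 → after 3×micro: 0 ⇒ (c0=0, c1=1, c2=0)
[Gauss-Seidel] macro 8: S0 reads c2=0 → after 1×micro: 0; S1 reads c2=0 → after 2×micro: 3; S2 reads c0=0 → after 3×micro: 1 ⇒ (c0=0, c1=3, c2=1)
[Gauss-Seidel] macro 9: S0 reads c2=1 → after 1×micro: 1; S1 reads c2=1 → after 2×micro: 2; S2 reads c0=1 → after 3×micro: 1 ⇒ (c0=1, c1=2, c2=1)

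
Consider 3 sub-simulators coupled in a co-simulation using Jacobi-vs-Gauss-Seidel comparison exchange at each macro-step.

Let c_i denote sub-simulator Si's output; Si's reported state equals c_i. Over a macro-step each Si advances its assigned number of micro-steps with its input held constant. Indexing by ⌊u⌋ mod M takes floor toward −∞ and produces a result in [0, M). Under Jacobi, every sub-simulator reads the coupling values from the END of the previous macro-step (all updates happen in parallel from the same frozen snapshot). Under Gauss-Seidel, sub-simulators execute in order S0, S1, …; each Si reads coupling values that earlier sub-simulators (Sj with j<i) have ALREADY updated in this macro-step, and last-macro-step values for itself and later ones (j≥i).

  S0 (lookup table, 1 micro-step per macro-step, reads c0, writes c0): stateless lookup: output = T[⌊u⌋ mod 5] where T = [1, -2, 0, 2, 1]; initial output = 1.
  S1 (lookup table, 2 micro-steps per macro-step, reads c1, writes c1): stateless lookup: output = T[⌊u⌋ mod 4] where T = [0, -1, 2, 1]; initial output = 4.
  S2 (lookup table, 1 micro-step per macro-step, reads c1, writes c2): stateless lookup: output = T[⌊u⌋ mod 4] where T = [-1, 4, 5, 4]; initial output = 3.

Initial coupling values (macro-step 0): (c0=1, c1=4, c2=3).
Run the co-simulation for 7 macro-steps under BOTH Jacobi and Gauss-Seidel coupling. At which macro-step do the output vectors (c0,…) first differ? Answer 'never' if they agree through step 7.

first divergence at macro-step: never

[Jacobi] macro 1: S0 reads c0=1 → after 1×micro: -2; S1 reads c1=4 → after 2×micro: 0; S2 reads c1=4 → after 1×micro: -1 ⇒ (c0=-2, c1=0, c2=-1)
[Jacobi] macro 2: S0 reads c0=-2 → after 1×micro: 2; S1 reads c1=0 → after 2×micro: 0; S2 reads c1=0 → after 1×micro: -1 ⇒ (c0=2, c1=0, c2=-1)
[Jacobi] macro 3: S0 reads c0=2 → after 1×micro: 0; S1 reads c1=0 → after 2×micro: 0; S2 reads c1=0 → after 1×micro: -1 ⇒ (c0=0, c1=0, c2=-1)
[Jacobi] macro 4: S0 reads c0=0 → after 1×micro: 1; S1 reads c1=0 → after 2×micro: 0; S2 reads c1=0 → after 1×micro: -1 ⇒ (c0=1, c1=0, c2=-1)
[Jacobi] macro 5: S0 reads c0=1 → after 1×micro: -2; S1 reads c1=0 → after 2×micro: 0; S2 reads c1=0 → after 1×micro: -1 ⇒ (c0=-2, c1=0, c2=-1)
[Jacobi] macro 6: S0 reads c0=-2 → after 1×micro: 2; S1 reads c1=0 → after 2×micro: 0; S2 reads c1=0 → after 1×micro: -1 ⇒ (c0=2, c1=0, c2=-1)
[Jacobi] macro 7: S0 reads c0=2 → after 1×micro: 0; S1 reads c1=0 → after 2×micro: 0; S2 reads c1=0 → after 1×micro: -1 ⇒ (c0=0, c1=0, c2=-1)
[Gauss-Seidel] macro 1: S0 reads c0=1 → after 1×micro: -2; S1 reads c1=4 → after 2×micro: 0; S2 reads c1=0 → after 1×micro: -1 ⇒ (c0=-2, c1=0, c2=-1)
[Gauss-Seidel] macro 2: S0 reads c0=-2 → after 1×micro: 2; S1 reads c1=0 → after 2×micro: 0; S2 reads c1=0 → after 1×micro: -1 ⇒ (c0=2, c1=0, c2=-1)
[Gauss-Seidel] macro 3: S0 reads c0=2 → after 1×micro: 0; S1 reads c1=0 → after 2×micro: 0; S2 reads c1=0 → after 1×micro: -1 ⇒ (c0=0, c1=0, c2=-1)
[Gauss-Seidel] macro 4: S0 reads c0=0 → after 1×micro: 1; S1 reads c1=0 → after 2×micro: 0; S2 reads c1=0 → after 1×micro: -1 ⇒ (c0=1, c1=0, c2=-1)
[Gauss-Seidel] macro 5: S0 reads c0=1 → after 1×micro: -2; S1 reads c1=0 → after 2×micro: 0; S2 reads c1=0 → after 1×micro: -1 ⇒ (c0=-2, c1=0, c2=-1)
[Gauss-Seidel] macro 6: S0 reads c0=-2 → after 1×micro: 2; S1 reads c1=0 → after 2×micro: 0; S2 reads c1=0 → after 1×micro: -1 ⇒ (c0=2, c1=0, c2=-1)
[Gauss-Seidel] macro 7: S0 reads c0=2 → after 1×micro: 0; S1 reads c1=0 → after 2×micro: 0; S2 reads c1=0 → after 1×micro: -1 ⇒ (c0=0, c1=0, c2=-1)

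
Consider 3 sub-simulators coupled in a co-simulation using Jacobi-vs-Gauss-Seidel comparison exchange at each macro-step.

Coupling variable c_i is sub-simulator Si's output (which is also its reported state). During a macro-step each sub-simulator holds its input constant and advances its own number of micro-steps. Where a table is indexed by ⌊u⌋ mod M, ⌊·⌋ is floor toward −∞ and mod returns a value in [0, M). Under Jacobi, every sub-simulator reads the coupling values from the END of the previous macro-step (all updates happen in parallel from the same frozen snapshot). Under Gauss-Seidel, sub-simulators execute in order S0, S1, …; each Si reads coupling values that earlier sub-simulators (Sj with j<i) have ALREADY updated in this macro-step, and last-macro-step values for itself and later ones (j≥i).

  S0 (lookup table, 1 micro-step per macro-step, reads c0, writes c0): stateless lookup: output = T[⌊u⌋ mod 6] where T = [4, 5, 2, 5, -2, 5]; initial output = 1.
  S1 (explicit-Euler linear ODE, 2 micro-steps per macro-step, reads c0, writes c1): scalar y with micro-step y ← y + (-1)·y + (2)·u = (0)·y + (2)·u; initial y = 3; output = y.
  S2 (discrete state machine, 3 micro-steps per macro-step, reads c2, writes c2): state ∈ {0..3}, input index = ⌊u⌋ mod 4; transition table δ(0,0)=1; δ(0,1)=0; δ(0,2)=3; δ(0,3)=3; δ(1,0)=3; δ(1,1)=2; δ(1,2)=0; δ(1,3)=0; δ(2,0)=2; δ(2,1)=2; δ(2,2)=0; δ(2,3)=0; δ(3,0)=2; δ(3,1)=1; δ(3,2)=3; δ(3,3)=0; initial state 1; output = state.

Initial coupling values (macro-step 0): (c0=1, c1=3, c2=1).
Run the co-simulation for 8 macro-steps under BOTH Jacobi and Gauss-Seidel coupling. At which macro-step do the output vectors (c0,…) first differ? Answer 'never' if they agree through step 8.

[Jacobi] macro 1: S0 reads c0=1 → after 1×micro: 5; S1 reads c0=1 → after 2×micro: 2; S2 reads c2=1 → after 3×micro: 2 ⇒ (c0=5, c1=2, c2=2)
[Jacobi] macro 2: S0 reads c0=5 → after 1×micro: 5; S1 reads c0=5 → after 2×micro: 10; S2 reads c2=2 → after 3×micro: 3 ⇒ (c0=5, c1=10, c2=3)
[Jacobi] macro 3: S0 reads c0=5 → after 1×micro: 5; S1 reads c0=5 → after 2×micro: 10; S2 reads c2=3 → after 3×micro: 0 ⇒ (c0=5, c1=10, c2=0)
[Jacobi] macro 4: S0 reads c0=5 → after 1×micro: 5; S1 reads c0=5 → after 2×micro: 10; S2 reads c2=0 → after 3×micro: 2 ⇒ (c0=5, c1=10, c2=2)
[Jacobi] macro 5: S0 reads c0=5 → after 1×micro: 5; S1 reads c0=5 → after 2×micro: 10; S2 reads c2=2 → after 3×micro: 3 ⇒ (c0=5, c1=10, c2=3)
[Jacobi] macro 6: S0 reads c0=5 → after 1×micro: 5; S1 reads c0=5 → after 2×micro: 10; S2 reads c2=3 → after 3×micro: 0 ⇒ (c0=5, c1=10, c2=0)
[Jacobi] macro 7: S0 reads c0=5 → after 1×micro: 5; S1 reads c0=5 → after 2×micro: 10; S2 reads c2=0 → after 3×micro: 2 ⇒ (c0=5, c1=10, c2=2)
[Jacobi] macro 8: S0 reads c0=5 → after 1×micro: 5; S1 reads c0=5 → after 2×micro: 10; S2 reads c2=2 → after 3×micro: 3 ⇒ (c0=5, c1=10, c2=3)
[Gauss-Seidel] macro 1: S0 reads c0=1 → after 1×micro: 5; S1 reads c0=5 → after 2×micro: 10; S2 reads c2=1 → after 3×micro: 2 ⇒ (c0=5, c1=10, c2=2)
[Gauss-Seidel] macro 2: S0 reads c0=5 → after 1×micro: 5; S1 reads c0=5 → after 2×micro: 10; S2 reads c2=2 → after 3×micro: 3 ⇒ (c0=5, c1=10, c2=3)
[Gauss-Seidel] macro 3: S0 reads c0=5 → after 1×micro: 5; S1 reads c0=5 → after 2×micro: 10; S2 reads c2=3 → after 3×micro: 0 ⇒ (c0=5, c1=10, c2=0)
[Gauss-Seidel] macro 4: S0 reads c0=5 → after 1×micro: 5; S1 reads c0=5 → after 2×micro: 10; S2 reads c2=0 → after 3×micro: 2 ⇒ (c0=5, c1=10, c2=2)
[Gauss-Seidel] macro 5: S0 reads c0=5 → after 1×micro: 5; S1 reads c0=5 → after 2×micro: 10; S2 reads c2=2 → after 3×micro: 3 ⇒ (c0=5, c1=10, c2=3)
[Gauss-Seidel] macro 6: S0 reads c0=5 → after 1×micro: 5; S1 reads c0=5 → after 2×micro: 10; S2 reads c2=3 → after 3×micro: 0 ⇒ (c0=5, c1=10, c2=0)
[Gauss-Seidel] macro 7: S0 reads c0=5 → after 1×micro: 5; S1 reads c0=5 → after 2×micro: 10; S2 reads c2=0 → after 3×micro: 2 ⇒ (c0=5, c1=10, c2=2)
[Gauss-Seidel] macro 8: S0 reads c0=5 → after 1×micro: 5; S1 reads c0=5 → after 2×micro: 10; S2 reads c2=2 → after 3×micro: 3 ⇒ (c0=5, c1=10, c2=3)

first divergence at macro-step: 1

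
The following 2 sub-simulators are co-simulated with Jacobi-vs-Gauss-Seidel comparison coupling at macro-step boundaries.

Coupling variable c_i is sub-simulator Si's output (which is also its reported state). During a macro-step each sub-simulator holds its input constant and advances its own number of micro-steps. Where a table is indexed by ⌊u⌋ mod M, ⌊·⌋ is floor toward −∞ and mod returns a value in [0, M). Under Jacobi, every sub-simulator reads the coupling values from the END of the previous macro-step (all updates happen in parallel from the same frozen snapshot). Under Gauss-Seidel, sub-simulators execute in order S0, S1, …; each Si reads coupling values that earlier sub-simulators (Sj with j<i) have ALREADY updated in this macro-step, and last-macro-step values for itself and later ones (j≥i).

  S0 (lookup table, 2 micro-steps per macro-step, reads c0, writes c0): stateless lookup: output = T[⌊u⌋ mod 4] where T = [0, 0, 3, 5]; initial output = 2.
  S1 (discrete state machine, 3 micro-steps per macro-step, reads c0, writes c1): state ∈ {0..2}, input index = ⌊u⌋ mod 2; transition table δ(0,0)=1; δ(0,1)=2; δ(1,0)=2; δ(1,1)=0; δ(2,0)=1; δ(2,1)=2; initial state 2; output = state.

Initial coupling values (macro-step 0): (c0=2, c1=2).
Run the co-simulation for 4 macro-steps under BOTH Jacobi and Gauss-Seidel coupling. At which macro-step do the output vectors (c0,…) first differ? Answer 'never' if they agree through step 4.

[Jacobi] macro 1: S0 reads c0=2 → after 2×micro: 3; S1 reads c0=2 → after 3×micro: 1 ⇒ (c0=3, c1=1)
[Jacobi] macro 2: S0 reads c0=3 → after 2×micro: 5; S1 reads c0=3 → after 3×micro: 2 ⇒ (c0=5, c1=2)
[Jacobi] macro 3: S0 reads c0=5 → after 2×micro: 0; S1 reads c0=5 → after 3×micro: 2 ⇒ (c0=0, c1=2)
[Jacobi] macro 4: S0 reads c0=0 → after 2×micro: 0; S1 reads c0=0 → after 3×micro: 1 ⇒ (c0=0, c1=1)
[Gauss-Seidel] macro 1: S0 reads c0=2 → after 2×micro: 3; S1 reads c0=3 → after 3×micro: 2 ⇒ (c0=3, c1=2)
[Gauss-Seidel] macro 2: S0 reads c0=3 → after 2×micro: 5; S1 reads c0=5 → after 3×micro: 2 ⇒ (c0=5, c1=2)
[Gauss-Seidel] macro 3: S0 reads c0=5 → after 2×micro: 0; S1 reads c0=0 → after 3×micro: 1 ⇒ (c0=0, c1=1)
[Gauss-Seidel] macro 4: S0 reads c0=0 → after 2×micro: 0; S1 reads c0=0 → after 3×micro: 2 ⇒ (c0=0, c1=2)

first divergence at macro-step: 1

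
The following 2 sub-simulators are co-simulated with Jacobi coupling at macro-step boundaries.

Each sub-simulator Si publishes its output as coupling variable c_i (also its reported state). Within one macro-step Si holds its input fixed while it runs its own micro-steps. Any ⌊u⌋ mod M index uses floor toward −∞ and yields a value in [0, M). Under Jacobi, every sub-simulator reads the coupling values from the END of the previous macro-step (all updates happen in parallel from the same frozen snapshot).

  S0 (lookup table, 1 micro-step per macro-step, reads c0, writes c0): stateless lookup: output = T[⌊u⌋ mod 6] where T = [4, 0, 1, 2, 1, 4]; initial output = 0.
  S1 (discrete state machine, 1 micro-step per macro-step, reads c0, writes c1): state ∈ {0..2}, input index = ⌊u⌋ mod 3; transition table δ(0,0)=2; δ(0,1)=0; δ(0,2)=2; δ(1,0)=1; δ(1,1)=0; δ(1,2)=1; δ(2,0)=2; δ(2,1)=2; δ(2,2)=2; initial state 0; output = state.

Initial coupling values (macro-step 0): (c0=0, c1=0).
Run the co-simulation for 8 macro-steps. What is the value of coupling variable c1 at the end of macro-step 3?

macro 1: S0 reads c0=0 → after 1×micro: 4; S1 reads c0=0 → after 1×micro: 2 ⇒ (c0=4, c1=2)
macro 2: S0 reads c0=4 → after 1×micro: 1; S1 reads c0=4 → after 1×micro: 2 ⇒ (c0=1, c1=2)
macro 3: S0 reads c0=1 → after 1×micro: 0; S1 reads c0=1 → after 1×micro: 2 ⇒ (c0=0, c1=2)
macro 4: S0 reads c0=0 → after 1×micro: 4; S1 reads c0=0 → after 1×micro: 2 ⇒ (c0=4, c1=2)
macro 5: S0 reads c0=4 → after 1×micro: 1; S1 reads c0=4 → after 1×micro: 2 ⇒ (c0=1, c1=2)
macro 6: S0 reads c0=1 → after 1×micro: 0; S1 reads c0=1 → after 1×micro: 2 ⇒ (c0=0, c1=2)
macro 7: S0 reads c0=0 → after 1×micro: 4; S1 reads c0=0 → after 1×micro: 2 ⇒ (c0=4, c1=2)
macro 8: S0 reads c0=4 → after 1×micro: 1; S1 reads c0=4 → after 1×micro: 2 ⇒ (c0=1, c1=2)

c1 at macro-step 3 = 2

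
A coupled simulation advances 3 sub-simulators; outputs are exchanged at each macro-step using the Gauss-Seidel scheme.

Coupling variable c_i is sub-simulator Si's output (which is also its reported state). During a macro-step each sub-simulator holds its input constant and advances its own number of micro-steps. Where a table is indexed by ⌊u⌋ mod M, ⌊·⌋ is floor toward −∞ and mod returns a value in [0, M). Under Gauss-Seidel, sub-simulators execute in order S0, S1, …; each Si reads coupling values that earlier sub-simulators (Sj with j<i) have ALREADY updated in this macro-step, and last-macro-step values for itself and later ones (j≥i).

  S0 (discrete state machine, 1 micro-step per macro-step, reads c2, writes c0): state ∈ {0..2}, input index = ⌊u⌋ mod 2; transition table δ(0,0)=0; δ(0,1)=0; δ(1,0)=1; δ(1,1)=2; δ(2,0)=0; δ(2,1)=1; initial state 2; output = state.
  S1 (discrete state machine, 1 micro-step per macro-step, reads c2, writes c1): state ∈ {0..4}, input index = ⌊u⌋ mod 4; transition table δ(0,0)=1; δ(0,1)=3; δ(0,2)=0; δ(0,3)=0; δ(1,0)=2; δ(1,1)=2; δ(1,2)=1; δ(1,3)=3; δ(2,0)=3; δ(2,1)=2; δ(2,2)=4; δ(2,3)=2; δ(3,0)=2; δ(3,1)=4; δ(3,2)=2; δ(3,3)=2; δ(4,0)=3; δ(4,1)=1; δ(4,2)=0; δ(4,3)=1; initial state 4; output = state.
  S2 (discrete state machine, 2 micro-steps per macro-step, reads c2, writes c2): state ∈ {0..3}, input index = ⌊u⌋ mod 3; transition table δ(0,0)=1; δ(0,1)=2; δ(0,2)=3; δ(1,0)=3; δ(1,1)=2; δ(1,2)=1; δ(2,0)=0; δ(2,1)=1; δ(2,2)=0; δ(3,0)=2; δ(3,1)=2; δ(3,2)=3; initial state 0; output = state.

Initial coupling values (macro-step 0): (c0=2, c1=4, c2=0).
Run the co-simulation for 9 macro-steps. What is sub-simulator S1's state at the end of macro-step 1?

S1 state at macro-step 1 = 3

macro 1: S0 reads c2=0 → after 1×micro: 0; S1 reads c2=0 → after 1×micro: 3; S2 reads c2=0 → after 2×micro: 3 ⇒ (c0=0, c1=3, c2=3)
macro 2: S0 reads c2=3 → after 1×micro: 0; S1 reads c2=3 → after 1×micro: 2; S2 reads c2=3 → after 2×micro: 0 ⇒ (c0=0, c1=2, c2=0)
macro 3: S0 reads c2=0 → after 1×micro: 0; S1 reads c2=0 → after 1×micro: 3; S2 reads c2=0 → after 2×micro: 3 ⇒ (c0=0, c1=3, c2=3)
macro 4: S0 reads c2=3 → after 1×micro: 0; S1 reads c2=3 → after 1×micro: 2; S2 reads c2=3 → after 2×micro: 0 ⇒ (c0=0, c1=2, c2=0)
macro 5: S0 reads c2=0 → after 1×micro: 0; S1 reads c2=0 → after 1×micro: 3; S2 reads c2=0 → after 2×micro: 3 ⇒ (c0=0, c1=3, c2=3)
macro 6: S0 reads c2=3 → after 1×micro: 0; S1 reads c2=3 → after 1×micro: 2; S2 reads c2=3 → after 2×micro: 0 ⇒ (c0=0, c1=2, c2=0)
macro 7: S0 reads c2=0 → after 1×micro: 0; S1 reads c2=0 → after 1×micro: 3; S2 reads c2=0 → after 2×micro: 3 ⇒ (c0=0, c1=3, c2=3)
macro 8: S0 reads c2=3 → after 1×micro: 0; S1 reads c2=3 → after 1×micro: 2; S2 reads c2=3 → after 2×micro: 0 ⇒ (c0=0, c1=2, c2=0)
macro 9: S0 reads c2=0 → after 1×micro: 0; S1 reads c2=0 → after 1×micro: 3; S2 reads c2=0 → after 2×micro: 3 ⇒ (c0=0, c1=3, c2=3)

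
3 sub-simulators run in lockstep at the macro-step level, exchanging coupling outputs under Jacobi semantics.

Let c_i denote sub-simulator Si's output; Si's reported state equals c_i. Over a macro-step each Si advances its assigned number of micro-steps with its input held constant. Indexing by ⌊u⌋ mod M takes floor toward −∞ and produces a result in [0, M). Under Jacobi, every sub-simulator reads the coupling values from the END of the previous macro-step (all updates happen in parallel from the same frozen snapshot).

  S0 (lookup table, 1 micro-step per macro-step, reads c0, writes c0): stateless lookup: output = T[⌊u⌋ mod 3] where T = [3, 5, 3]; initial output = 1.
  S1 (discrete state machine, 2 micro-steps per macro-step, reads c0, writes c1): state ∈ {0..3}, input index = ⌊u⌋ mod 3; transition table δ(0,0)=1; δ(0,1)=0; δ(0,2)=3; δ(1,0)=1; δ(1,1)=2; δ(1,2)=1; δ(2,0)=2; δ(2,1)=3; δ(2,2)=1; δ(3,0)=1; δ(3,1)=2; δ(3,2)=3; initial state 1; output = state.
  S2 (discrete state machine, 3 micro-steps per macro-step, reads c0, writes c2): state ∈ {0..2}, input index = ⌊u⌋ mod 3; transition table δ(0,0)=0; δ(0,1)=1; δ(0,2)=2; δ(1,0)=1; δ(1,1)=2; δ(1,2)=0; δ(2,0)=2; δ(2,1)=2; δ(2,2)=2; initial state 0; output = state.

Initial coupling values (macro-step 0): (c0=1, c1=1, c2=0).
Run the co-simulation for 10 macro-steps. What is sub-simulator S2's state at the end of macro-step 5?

S2 state at macro-step 5 = 2

macro 1: S0 reads c0=1 → after 1×micro: 5; S1 reads c0=1 → after 2×micro: 3; S2 reads c0=1 → after 3×micro: 2 ⇒ (c0=5, c1=3, c2=2)
macro 2: S0 reads c0=5 → after 1×micro: 3; S1 reads c0=5 → after 2×micro: 3; S2 reads c0=5 → after 3×micro: 2 ⇒ (c0=3, c1=3, c2=2)
macro 3: S0 reads c0=3 → after 1×micro: 3; S1 reads c0=3 → after 2×micro: 1; S2 reads c0=3 → after 3×micro: 2 ⇒ (c0=3, c1=1, c2=2)
macro 4: S0 reads c0=3 → after 1×micro: 3; S1 reads c0=3 → after 2×micro: 1; S2 reads c0=3 → after 3×micro: 2 ⇒ (c0=3, c1=1, c2=2)
macro 5: S0 reads c0=3 → after 1×micro: 3; S1 reads c0=3 → after 2×micro: 1; S2 reads c0=3 → after 3×micro: 2 ⇒ (c0=3, c1=1, c2=2)
macro 6: S0 reads c0=3 → after 1×micro: 3; S1 reads c0=3 → after 2×micro: 1; S2 reads c0=3 → after 3×micro: 2 ⇒ (c0=3, c1=1, c2=2)
macro 7: S0 reads c0=3 → after 1×micro: 3; S1 reads c0=3 → after 2×micro: 1; S2 reads c0=3 → after 3×micro: 2 ⇒ (c0=3, c1=1, c2=2)
macro 8: S0 reads c0=3 → after 1×micro: 3; S1 reads c0=3 → after 2×micro: 1; S2 reads c0=3 → after 3×micro: 2 ⇒ (c0=3, c1=1, c2=2)
macro 9: S0 reads c0=3 → after 1×micro: 3; S1 reads c0=3 → after 2×micro: 1; S2 reads c0=3 → after 3×micro: 2 ⇒ (c0=3, c1=1, c2=2)
macro 10: S0 reads c0=3 → after 1×micro: 3; S1 reads c0=3 → after 2×micro: 1; S2 reads c0=3 → after 3×micro: 2 ⇒ (c0=3, c1=1, c2=2)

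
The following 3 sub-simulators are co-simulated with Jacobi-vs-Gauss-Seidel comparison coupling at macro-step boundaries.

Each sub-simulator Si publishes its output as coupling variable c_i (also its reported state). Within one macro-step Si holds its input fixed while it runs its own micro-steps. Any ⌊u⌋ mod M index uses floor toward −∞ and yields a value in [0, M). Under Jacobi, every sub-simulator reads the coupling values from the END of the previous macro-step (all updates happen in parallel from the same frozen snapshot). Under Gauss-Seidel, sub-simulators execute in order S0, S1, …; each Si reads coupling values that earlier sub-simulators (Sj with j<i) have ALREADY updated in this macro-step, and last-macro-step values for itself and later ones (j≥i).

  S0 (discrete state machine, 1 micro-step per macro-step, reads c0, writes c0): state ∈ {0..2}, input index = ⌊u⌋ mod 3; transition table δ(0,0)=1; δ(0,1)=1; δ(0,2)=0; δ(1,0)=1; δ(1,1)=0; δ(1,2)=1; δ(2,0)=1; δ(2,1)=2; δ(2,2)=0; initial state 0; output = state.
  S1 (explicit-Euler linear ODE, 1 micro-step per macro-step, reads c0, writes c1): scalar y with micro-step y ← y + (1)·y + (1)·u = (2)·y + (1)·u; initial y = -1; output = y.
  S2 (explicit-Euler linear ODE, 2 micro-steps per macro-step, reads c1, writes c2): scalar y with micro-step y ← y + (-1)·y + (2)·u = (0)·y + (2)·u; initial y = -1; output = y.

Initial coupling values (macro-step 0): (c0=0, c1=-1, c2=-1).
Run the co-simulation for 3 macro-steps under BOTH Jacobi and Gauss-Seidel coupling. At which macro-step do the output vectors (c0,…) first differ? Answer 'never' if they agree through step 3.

first divergence at macro-step: 1

[Jacobi] macro 1: S0 reads c0=0 → after 1×micro: 1; S1 reads c0=0 → after 1×micro: -2; S2 reads c1=-1 → after 2×micro: -2 ⇒ (c0=1, c1=-2, c2=-2)
[Jacobi] macro 2: S0 reads c0=1 → after 1×micro: 0; S1 reads c0=1 → after 1×micro: -3; S2 reads c1=-2 → after 2×micro: -4 ⇒ (c0=0, c1=-3, c2=-4)
[Jacobi] macro 3: S0 reads c0=0 → after 1×micro: 1; S1 reads c0=0 → after 1×micro: -6; S2 reads c1=-3 → after 2×micro: -6 ⇒ (c0=1, c1=-6, c2=-6)
[Gauss-Seidel] macro 1: S0 reads c0=0 → after 1×micro: 1; S1 reads c0=1 → after 1×micro: -1; S2 reads c1=-1 → after 2×micro: -2 ⇒ (c0=1, c1=-1, c2=-2)
[Gauss-Seidel] macro 2: S0 reads c0=1 → after 1×micro: 0; S1 reads c0=0 → after 1×micro: -2; S2 reads c1=-2 → after 2×micro: -4 ⇒ (c0=0, c1=-2, c2=-4)
[Gauss-Seidel] macro 3: S0 reads c0=0 → after 1×micro: 1; S1 reads c0=1 → after 1×micro: -3; S2 reads c1=-3 → after 2×micro: -6 ⇒ (c0=1, c1=-3, c2=-6)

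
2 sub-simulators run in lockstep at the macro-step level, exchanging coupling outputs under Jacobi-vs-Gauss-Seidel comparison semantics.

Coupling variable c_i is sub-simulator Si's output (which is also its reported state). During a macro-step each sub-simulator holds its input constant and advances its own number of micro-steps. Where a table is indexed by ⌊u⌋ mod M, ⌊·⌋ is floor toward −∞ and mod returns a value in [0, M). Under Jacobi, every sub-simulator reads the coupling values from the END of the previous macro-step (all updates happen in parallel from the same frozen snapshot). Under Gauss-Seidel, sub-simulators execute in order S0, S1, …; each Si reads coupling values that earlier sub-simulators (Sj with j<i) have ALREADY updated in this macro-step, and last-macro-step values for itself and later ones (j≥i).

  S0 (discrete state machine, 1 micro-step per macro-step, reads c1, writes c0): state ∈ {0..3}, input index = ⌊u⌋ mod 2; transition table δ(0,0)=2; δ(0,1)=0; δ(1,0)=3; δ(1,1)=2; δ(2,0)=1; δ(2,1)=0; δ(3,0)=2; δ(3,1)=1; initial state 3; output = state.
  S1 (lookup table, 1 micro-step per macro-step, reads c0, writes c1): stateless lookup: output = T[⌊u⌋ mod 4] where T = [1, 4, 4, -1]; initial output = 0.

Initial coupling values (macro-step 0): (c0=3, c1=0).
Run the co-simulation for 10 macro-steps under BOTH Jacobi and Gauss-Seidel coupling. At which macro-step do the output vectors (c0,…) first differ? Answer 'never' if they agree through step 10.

[Jacobi] macro 1: S0 reads c1=0 → after 1×micro: 2; S1 reads c0=3 → after 1×micro: -1 ⇒ (c0=2, c1=-1)
[Jacobi] macro 2: S0 reads c1=-1 → after 1×micro: 0; S1 reads c0=2 → after 1×micro: 4 ⇒ (c0=0, c1=4)
[Jacobi] macro 3: S0 reads c1=4 → after 1×micro: 2; S1 reads c0=0 → after 1×micro: 1 ⇒ (c0=2, c1=1)
[Jacobi] macro 4: S0 reads c1=1 → after 1×micro: 0; S1 reads c0=2 → after 1×micro: 4 ⇒ (c0=0, c1=4)
[Jacobi] macro 5: S0 reads c1=4 → after 1×micro: 2; S1 reads c0=0 → after 1×micro: 1 ⇒ (c0=2, c1=1)
[Jacobi] macro 6: S0 reads c1=1 → after 1×micro: 0; S1 reads c0=2 → after 1×micro: 4 ⇒ (c0=0, c1=4)
[Jacobi] macro 7: S0 reads c1=4 → after 1×micro: 2; S1 reads c0=0 → after 1×micro: 1 ⇒ (c0=2, c1=1)
[Jacobi] macro 8: S0 reads c1=1 → after 1×micro: 0; S1 reads c0=2 → after 1×micro: 4 ⇒ (c0=0, c1=4)
[Jacobi] macro 9: S0 reads c1=4 → after 1×micro: 2; S1 reads c0=0 → after 1×micro: 1 ⇒ (c0=2, c1=1)
[Jacobi] macro 10: S0 reads c1=1 → after 1×micro: 0; S1 reads c0=2 → after 1×micro: 4 ⇒ (c0=0, c1=4)
[Gauss-Seidel] macro 1: S0 reads c1=0 → after 1×micro: 2; S1 reads c0=2 → after 1×micro: 4 ⇒ (c0=2, c1=4)
[Gauss-Seidel] macro 2: S0 reads c1=4 → after 1×micro: 1; S1 reads c0=1 → after 1×micro: 4 ⇒ (c0=1, c1=4)
[Gauss-Seidel] macro 3: S0 reads c1=4 → after 1×micro: 3; S1 reads c0=3 → after 1×micro: -1 ⇒ (c0=3, c1=-1)
[Gauss-Seidel] macro 4: S0 reads c1=-1 → after 1×micro: 1; S1 reads c0=1 → after 1×micro: 4 ⇒ (c0=1, c1=4)
[Gauss-Seidel] macro 5: S0 reads c1=4 → after 1×micro: 3; S1 reads c0=3 → after 1×micro: -1 ⇒ (c0=3, c1=-1)
[Gauss-Seidel] macro 6: S0 reads c1=-1 → after 1×micro: 1; S1 reads c0=1 → after 1×micro: 4 ⇒ (c0=1, c1=4)
[Gauss-Seidel] macro 7: S0 reads c1=4 → after 1×micro: 3; S1 reads c0=3 → after 1×micro: -1 ⇒ (c0=3, c1=-1)
[Gauss-Seidel] macro 8: S0 reads c1=-1 → after 1×micro: 1; S1 reads c0=1 → after 1×micro: 4 ⇒ (c0=1, c1=4)
[Gauss-Seidel] macro 9: S0 reads c1=4 → after 1×micro: 3; S1 reads c0=3 → after 1×micro: -1 ⇒ (c0=3, c1=-1)
[Gauss-Seidel] macro 10: S0 reads c1=-1 → after 1×micro: 1; S1 reads c0=1 → after 1×micro: 4 ⇒ (c0=1, c1=4)

first divergence at macro-step: 1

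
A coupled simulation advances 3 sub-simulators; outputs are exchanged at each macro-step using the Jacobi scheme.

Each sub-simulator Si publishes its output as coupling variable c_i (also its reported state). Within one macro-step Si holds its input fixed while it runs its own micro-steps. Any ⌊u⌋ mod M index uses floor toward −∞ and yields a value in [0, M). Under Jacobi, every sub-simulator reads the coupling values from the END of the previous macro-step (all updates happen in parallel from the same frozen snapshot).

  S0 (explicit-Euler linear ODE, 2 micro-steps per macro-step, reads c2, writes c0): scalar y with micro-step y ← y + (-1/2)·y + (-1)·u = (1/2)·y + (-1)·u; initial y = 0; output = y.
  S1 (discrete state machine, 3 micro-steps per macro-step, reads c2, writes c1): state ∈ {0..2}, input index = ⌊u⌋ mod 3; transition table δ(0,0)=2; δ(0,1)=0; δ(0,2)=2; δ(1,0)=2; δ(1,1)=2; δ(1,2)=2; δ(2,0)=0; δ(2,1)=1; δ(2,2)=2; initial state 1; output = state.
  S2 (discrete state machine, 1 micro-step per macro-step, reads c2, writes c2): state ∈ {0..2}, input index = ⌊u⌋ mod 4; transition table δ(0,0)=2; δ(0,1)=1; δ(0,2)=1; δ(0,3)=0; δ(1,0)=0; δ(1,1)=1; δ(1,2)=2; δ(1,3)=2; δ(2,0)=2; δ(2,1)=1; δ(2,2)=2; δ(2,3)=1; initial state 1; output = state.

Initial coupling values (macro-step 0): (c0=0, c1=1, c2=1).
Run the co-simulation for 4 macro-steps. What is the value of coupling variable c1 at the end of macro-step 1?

macro 1: S0 reads c2=1 → after 2×micro: -3/2; S1 reads c2=1 → after 3×micro: 2; S2 reads c2=1 → after 1×micro: 1 ⇒ (c0=-3/2, c1=2, c2=1)
macro 2: S0 reads c2=1 → after 2×micro: -15/8; S1 reads c2=1 → after 3×micro: 1; S2 reads c2=1 → after 1×micro: 1 ⇒ (c0=-15/8, c1=1, c2=1)
macro 3: S0 reads c2=1 → after 2×micro: -63/32; S1 reads c2=1 → after 3×micro: 2; S2 reads c2=1 → after 1×micro: 1 ⇒ (c0=-63/32, c1=2, c2=1)
macro 4: S0 reads c2=1 → after 2×micro: -255/128; S1 reads c2=1 → after 3×micro: 1; S2 reads c2=1 → after 1×micro: 1 ⇒ (c0=-255/128, c1=1, c2=1)

c1 at macro-step 1 = 2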